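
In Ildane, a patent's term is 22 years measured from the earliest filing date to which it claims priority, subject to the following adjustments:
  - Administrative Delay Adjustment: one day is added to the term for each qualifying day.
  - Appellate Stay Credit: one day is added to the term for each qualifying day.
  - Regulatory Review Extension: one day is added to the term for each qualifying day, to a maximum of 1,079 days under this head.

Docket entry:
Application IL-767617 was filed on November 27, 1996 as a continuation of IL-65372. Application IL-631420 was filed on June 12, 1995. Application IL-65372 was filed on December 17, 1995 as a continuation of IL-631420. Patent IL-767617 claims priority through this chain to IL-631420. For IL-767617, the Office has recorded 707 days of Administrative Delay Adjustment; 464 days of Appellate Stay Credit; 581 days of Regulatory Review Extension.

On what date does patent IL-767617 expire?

Earliest priority filing: 12 June 1995.
Base term: 12 June 1995 + 22 years → 12 June 2017.
Administrative Delay Adjustment: +707 days → 20 May 2019.
Appellate Stay Credit: +464 days → 26 August 2020.
Regulatory Review Extension: 581 days (within the 1079-day cap) → +581 days → 30 March 2022.

2022-03-30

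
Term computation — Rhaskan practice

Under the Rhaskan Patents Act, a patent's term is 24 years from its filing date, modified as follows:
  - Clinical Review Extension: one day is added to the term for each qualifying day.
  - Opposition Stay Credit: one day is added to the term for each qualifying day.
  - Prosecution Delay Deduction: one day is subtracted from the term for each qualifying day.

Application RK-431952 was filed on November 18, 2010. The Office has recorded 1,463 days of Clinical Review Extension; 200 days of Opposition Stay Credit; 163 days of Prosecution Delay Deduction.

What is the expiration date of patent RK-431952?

Base term: filing date + 24 years → 18 November 2034.
Clinical Review Extension: +1463 days → 20 November 2038.
Opposition Stay Credit: +200 days → 8 June 2039.
Prosecution Delay Deduction: −163 days → 27 December 2038.

December 27, 2038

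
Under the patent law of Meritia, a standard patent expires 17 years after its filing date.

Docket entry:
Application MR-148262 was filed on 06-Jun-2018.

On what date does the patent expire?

June 6, 2035

Filing date + 17 years → 6 June 2035.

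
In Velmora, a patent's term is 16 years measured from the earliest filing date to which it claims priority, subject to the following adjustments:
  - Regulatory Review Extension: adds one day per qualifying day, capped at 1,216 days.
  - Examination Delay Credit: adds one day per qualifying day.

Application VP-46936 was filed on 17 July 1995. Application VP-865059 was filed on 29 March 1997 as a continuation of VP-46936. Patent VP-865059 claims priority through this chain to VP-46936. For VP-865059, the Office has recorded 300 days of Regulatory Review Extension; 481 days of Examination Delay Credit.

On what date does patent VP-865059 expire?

2013-09-05

Earliest priority filing: 17 July 1995.
Base term: 17 July 1995 + 16 years → 17 July 2011.
Regulatory Review Extension: 300 days (within the 1216-day cap) → +300 days → 12 May 2012.
Examination Delay Credit: +481 days → 5 September 2013.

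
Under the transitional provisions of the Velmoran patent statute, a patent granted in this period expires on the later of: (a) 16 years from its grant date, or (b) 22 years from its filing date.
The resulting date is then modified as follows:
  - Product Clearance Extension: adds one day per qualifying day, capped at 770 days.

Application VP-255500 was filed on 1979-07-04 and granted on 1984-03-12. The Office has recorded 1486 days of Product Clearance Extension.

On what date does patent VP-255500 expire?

(a) grant + 16 years → 12 March 2000.
(b) filing + 22 years → 4 July 2001.
Later of the two: 4 July 2001.
Product Clearance Extension: 1486 days claimed exceeds the 770-day cap, so +770 days → 13 August 2003.

August 13, 2003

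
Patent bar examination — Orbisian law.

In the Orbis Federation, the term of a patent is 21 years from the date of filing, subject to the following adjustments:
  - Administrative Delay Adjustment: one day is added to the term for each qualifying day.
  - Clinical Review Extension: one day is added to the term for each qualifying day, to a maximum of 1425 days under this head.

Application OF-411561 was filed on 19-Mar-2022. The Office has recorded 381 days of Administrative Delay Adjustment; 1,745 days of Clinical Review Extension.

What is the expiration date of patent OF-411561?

2048-02-27

Base term: filing date + 21 years → 19 March 2043.
Administrative Delay Adjustment: +381 days → 3 April 2044.
Clinical Review Extension: 1745 days claimed exceeds the 1425-day cap, so +1425 days → 27 February 2048.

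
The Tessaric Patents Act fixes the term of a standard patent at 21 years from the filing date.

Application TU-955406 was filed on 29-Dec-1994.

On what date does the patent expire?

2015-12-29

Filing date + 21 years → 29 December 2015.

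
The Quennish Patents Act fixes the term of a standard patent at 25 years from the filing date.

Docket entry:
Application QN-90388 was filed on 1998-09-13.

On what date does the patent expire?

2023-09-13

Filing date + 25 years → 13 September 2023.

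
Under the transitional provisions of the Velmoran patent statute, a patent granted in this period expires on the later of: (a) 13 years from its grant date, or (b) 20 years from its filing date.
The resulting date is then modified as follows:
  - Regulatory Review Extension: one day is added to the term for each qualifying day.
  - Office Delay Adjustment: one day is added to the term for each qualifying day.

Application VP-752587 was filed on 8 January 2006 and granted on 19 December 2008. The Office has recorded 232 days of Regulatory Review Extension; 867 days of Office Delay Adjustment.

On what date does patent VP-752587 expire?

2029-01-11

(a) grant + 13 years → 19 December 2021.
(b) filing + 20 years → 8 January 2026.
Later of the two: 8 January 2026.
Regulatory Review Extension: +232 days → 28 August 2026.
Office Delay Adjustment: +867 days → 11 January 2029.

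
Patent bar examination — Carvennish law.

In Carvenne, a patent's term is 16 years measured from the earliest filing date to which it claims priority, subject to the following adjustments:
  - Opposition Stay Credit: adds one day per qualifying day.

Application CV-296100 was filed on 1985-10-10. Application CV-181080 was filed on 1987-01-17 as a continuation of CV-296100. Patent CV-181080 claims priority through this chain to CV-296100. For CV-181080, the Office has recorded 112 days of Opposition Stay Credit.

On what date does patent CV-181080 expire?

January 30, 2002

Earliest priority filing: 10 October 1985.
Base term: 10 October 1985 + 16 years → 10 October 2001.
Opposition Stay Credit: +112 days → 30 January 2002.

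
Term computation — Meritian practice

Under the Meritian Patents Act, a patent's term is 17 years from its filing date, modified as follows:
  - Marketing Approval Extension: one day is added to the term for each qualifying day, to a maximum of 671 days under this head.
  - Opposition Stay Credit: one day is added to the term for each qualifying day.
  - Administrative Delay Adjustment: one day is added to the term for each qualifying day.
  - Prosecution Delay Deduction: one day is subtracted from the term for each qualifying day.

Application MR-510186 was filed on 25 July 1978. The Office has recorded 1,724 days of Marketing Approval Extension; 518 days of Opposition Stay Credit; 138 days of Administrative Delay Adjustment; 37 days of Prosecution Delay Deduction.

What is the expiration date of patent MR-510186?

Base term: filing date + 17 years → 25 July 1995.
Marketing Approval Extension: 1724 days claimed exceeds the 671-day cap, so +671 days → 26 May 1997.
Opposition Stay Credit: +518 days → 26 October 1998.
Administrative Delay Adjustment: +138 days → 13 March 1999.
Prosecution Delay Deduction: −37 days → 4 February 1999.

February 4, 1999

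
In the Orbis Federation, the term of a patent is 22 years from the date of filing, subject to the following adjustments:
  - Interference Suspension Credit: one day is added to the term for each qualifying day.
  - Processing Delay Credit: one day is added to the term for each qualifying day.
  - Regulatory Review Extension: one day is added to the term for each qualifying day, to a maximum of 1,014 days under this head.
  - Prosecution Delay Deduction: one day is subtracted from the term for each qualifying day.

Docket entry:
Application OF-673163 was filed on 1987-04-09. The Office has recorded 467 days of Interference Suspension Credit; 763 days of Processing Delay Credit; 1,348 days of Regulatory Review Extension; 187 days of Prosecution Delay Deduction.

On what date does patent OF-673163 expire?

2014-11-26

Base term: filing date + 22 years → 9 April 2009.
Interference Suspension Credit: +467 days → 20 July 2010.
Processing Delay Credit: +763 days → 21 August 2012.
Regulatory Review Extension: 1348 days claimed exceeds the 1014-day cap, so +1014 days → 1 June 2015.
Prosecution Delay Deduction: −187 days → 26 November 2014.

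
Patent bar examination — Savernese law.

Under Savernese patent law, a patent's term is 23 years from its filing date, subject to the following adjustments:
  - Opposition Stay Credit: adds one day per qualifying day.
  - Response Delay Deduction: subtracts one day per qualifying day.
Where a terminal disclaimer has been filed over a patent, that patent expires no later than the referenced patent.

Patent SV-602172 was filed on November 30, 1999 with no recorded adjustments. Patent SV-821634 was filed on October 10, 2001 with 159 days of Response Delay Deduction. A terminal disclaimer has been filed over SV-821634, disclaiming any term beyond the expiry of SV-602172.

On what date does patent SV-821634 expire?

Natural term of SV-821634:
  Base: filing + 23 years → 10 October 2024.
  Response Delay Deduction: −159 days → 4 May 2024.
Expiry of referenced patent SV-602172:
  Base: filing + 23 years → 30 November 2022.
Terminal disclaimer: SV-821634 expires on the earlier of 4 May 2024 and 30 November 2022.

November 30, 2022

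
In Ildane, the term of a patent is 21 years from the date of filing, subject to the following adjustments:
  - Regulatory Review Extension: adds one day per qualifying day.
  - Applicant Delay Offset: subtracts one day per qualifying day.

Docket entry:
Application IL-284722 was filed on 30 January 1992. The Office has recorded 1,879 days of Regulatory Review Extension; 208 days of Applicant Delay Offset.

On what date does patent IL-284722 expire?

2017-08-28

Base term: filing date + 21 years → 30 January 2013.
Regulatory Review Extension: +1879 days → 24 March 2018.
Applicant Delay Offset: −208 days → 28 August 2017.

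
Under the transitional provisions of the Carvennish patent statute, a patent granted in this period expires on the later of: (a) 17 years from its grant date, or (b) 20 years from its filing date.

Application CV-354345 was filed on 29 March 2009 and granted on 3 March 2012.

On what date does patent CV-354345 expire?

March 29, 2029

(a) grant + 17 years → 3 March 2029.
(b) filing + 20 years → 29 March 2029.
Later of the two: 29 March 2029.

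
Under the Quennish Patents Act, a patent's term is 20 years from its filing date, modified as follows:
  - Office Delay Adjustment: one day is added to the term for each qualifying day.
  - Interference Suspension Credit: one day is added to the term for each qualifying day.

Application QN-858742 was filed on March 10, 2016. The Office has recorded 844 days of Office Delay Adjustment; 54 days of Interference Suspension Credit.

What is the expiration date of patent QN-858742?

Base term: filing date + 20 years → 10 March 2036.
Office Delay Adjustment: +844 days → 2 July 2038.
Interference Suspension Credit: +54 days → 25 August 2038.

August 25, 2038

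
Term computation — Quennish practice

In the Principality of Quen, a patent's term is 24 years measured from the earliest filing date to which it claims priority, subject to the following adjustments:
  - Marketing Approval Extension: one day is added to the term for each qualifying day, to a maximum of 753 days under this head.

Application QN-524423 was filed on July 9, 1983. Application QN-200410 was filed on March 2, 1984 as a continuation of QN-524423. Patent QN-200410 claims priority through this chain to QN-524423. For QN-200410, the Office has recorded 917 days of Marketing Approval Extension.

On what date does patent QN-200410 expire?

Earliest priority filing: 9 July 1983.
Base term: 9 July 1983 + 24 years → 9 July 2007.
Marketing Approval Extension: 917 days claimed exceeds the 753-day cap, so +753 days → 31 July 2009.

2009-07-31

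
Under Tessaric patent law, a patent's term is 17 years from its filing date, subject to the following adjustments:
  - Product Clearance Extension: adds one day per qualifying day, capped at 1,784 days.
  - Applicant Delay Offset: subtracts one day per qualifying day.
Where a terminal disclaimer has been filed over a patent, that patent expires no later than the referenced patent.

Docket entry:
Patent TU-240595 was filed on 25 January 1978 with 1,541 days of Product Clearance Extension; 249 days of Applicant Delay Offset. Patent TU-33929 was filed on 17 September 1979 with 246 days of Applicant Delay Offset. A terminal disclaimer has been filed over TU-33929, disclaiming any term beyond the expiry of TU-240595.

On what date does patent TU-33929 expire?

January 15, 1996

Natural term of TU-33929:
  Base: filing + 17 years → 17 September 1996.
  Applicant Delay Offset: −246 days → 15 January 1996.
Expiry of referenced patent TU-240595:
  Base: filing + 17 years → 25 January 1995.
  Product Clearance Extension: 1541 days (within the 1784-day cap) → +1541 days → 15 April 1999.
  Applicant Delay Offset: −249 days → 9 August 1998.
Terminal disclaimer: TU-33929 expires on the earlier of 15 January 1996 and 9 August 1998.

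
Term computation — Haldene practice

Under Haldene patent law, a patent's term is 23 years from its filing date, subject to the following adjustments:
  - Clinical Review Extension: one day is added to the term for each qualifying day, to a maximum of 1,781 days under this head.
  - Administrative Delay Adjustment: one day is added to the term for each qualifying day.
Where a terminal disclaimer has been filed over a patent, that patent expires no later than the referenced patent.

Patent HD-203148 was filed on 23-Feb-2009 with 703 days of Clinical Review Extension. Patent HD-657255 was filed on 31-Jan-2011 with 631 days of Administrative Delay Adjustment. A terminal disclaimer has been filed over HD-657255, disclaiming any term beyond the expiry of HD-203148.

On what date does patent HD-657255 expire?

2034-01-26

Natural term of HD-657255:
  Base: filing + 23 years → 31 January 2034.
  Administrative Delay Adjustment: +631 days → 24 October 2035.
Expiry of referenced patent HD-203148:
  Base: filing + 23 years → 23 February 2032.
  Clinical Review Extension: 703 days (within the 1781-day cap) → +703 days → 26 January 2034.
Terminal disclaimer: HD-657255 expires on the earlier of 24 October 2035 and 26 January 2034.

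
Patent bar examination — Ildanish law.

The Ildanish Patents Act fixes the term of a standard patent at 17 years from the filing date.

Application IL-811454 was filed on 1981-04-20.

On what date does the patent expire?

Filing date + 17 years → 20 April 1998.

1998-04-20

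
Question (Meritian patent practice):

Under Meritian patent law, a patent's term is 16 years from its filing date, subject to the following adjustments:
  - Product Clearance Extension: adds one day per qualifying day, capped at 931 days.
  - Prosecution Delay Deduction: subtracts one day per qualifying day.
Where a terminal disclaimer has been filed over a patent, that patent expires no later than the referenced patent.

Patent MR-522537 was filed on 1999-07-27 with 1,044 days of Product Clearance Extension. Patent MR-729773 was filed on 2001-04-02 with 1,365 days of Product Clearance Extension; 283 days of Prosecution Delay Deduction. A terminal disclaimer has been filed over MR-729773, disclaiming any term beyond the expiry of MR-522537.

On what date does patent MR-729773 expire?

Natural term of MR-729773:
  Base: filing + 16 years → 2 April 2017.
  Product Clearance Extension: 1365 days claimed exceeds the 931-day cap, so +931 days → 20 October 2019.
  Prosecution Delay Deduction: −283 days → 10 January 2019.
Expiry of referenced patent MR-522537:
  Base: filing + 16 years → 27 July 2015.
  Product Clearance Extension: 1044 days claimed exceeds the 931-day cap, so +931 days → 12 February 2018.
Terminal disclaimer: MR-729773 expires on the earlier of 10 January 2019 and 12 February 2018.

2018-02-12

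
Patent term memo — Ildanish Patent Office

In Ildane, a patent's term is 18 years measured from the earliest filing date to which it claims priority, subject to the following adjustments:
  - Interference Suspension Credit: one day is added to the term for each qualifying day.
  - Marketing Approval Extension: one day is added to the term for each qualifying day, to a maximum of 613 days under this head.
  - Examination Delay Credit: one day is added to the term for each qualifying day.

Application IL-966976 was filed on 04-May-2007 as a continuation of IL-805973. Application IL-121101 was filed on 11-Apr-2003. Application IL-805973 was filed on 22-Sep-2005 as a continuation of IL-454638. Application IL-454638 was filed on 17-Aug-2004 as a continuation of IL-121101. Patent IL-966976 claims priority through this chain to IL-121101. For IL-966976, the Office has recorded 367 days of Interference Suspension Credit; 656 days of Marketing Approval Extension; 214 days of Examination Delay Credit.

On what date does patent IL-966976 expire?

Earliest priority filing: 11 April 2003.
Base term: 11 April 2003 + 18 years → 11 April 2021.
Interference Suspension Credit: +367 days → 13 April 2022.
Marketing Approval Extension: 656 days claimed exceeds the 613-day cap, so +613 days → 17 December 2023.
Examination Delay Credit: +214 days → 18 July 2024.

July 18, 2024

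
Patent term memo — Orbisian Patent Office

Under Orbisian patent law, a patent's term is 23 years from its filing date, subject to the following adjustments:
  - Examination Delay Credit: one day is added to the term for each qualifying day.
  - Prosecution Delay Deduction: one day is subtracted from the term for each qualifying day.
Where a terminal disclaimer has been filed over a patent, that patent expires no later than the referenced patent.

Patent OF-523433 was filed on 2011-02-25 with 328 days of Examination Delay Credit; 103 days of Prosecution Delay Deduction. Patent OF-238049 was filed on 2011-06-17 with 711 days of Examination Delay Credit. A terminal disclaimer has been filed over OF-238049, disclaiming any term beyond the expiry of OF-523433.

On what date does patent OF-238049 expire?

Natural term of OF-238049:
  Base: filing + 23 years → 17 June 2034.
  Examination Delay Credit: +711 days → 28 May 2036.
Expiry of referenced patent OF-523433:
  Base: filing + 23 years → 25 February 2034.
  Examination Delay Credit: +328 days → 19 January 2035.
  Prosecution Delay Deduction: −103 days → 8 October 2034.
Terminal disclaimer: OF-238049 expires on the earlier of 28 May 2036 and 8 October 2034.

October 8, 2034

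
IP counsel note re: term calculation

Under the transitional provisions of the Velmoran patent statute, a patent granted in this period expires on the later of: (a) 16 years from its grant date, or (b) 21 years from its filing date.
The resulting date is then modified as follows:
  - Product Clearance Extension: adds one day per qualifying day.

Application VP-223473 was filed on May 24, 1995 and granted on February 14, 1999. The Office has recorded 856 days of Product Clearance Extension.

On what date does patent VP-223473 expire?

(a) grant + 16 years → 14 February 2015.
(b) filing + 21 years → 24 May 2016.
Later of the two: 24 May 2016.
Product Clearance Extension: +856 days → 27 September 2018.

September 27, 2018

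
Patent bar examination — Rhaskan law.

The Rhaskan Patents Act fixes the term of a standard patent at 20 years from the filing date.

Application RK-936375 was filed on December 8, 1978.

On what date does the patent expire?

Filing date + 20 years → 8 December 1998.

December 8, 1998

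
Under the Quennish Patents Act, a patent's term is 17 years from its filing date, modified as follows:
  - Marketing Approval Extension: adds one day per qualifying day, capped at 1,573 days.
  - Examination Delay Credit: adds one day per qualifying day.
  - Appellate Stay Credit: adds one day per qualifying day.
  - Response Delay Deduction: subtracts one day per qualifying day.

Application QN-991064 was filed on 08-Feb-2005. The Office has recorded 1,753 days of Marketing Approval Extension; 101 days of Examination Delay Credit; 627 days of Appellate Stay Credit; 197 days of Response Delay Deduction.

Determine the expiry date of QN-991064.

Base term: filing date + 17 years → 8 February 2022.
Marketing Approval Extension: 1753 days claimed exceeds the 1573-day cap, so +1573 days → 31 May 2026.
Examination Delay Credit: +101 days → 9 September 2026.
Appellate Stay Credit: +627 days → 28 May 2028.
Response Delay Deduction: −197 days → 13 November 2027.

2027-11-13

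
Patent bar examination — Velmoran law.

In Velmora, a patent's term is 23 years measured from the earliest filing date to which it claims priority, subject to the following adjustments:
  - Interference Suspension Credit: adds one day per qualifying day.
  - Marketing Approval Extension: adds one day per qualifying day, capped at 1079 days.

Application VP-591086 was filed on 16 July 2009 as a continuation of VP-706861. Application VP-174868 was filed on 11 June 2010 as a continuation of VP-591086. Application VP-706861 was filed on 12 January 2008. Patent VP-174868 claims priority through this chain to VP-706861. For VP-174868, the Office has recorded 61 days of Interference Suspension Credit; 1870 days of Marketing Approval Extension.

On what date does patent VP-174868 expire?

Earliest priority filing: 12 January 2008.
Base term: 12 January 2008 + 23 years → 12 January 2031.
Interference Suspension Credit: +61 days → 14 March 2031.
Marketing Approval Extension: 1870 days claimed exceeds the 1079-day cap, so +1079 days → 25 February 2034.

2034-02-25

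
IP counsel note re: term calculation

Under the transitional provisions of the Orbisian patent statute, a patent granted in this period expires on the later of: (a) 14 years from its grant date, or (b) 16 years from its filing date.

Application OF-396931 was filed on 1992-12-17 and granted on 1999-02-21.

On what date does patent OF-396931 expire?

February 21, 2013

(a) grant + 14 years → 21 February 2013.
(b) filing + 16 years → 17 December 2008.
Later of the two: 21 February 2013.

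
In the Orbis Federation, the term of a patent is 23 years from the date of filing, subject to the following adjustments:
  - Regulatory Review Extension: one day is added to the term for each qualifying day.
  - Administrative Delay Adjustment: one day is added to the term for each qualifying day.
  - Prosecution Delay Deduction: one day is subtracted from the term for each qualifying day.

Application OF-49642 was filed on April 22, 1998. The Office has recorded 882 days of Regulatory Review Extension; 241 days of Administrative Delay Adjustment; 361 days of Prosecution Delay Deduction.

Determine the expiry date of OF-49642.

Base term: filing date + 23 years → 22 April 2021.
Regulatory Review Extension: +882 days → 21 September 2023.
Administrative Delay Adjustment: +241 days → 19 May 2024.
Prosecution Delay Deduction: −361 days → 24 May 2023.

2023-05-24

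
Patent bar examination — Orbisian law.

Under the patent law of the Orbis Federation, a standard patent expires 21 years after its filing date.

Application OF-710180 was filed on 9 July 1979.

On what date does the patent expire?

Filing date + 21 years → 9 July 2000.

2000-07-09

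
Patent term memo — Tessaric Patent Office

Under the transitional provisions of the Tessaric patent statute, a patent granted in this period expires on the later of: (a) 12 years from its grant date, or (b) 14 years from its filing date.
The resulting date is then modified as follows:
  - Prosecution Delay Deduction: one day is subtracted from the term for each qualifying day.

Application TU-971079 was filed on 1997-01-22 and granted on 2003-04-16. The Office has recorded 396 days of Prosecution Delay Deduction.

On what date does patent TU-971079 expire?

(a) grant + 12 years → 16 April 2015.
(b) filing + 14 years → 22 January 2011.
Later of the two: 16 April 2015.
Prosecution Delay Deduction: −396 days → 16 March 2014.

March 16, 2014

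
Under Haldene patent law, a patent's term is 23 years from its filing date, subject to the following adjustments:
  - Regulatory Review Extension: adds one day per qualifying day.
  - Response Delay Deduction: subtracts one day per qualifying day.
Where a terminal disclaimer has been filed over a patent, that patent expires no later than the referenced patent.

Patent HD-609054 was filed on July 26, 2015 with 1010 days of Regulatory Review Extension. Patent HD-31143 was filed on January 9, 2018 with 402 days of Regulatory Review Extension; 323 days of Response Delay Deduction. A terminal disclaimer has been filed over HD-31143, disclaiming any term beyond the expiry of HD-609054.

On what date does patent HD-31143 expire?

March 29, 2041

Natural term of HD-31143:
  Base: filing + 23 years → 9 January 2041.
  Regulatory Review Extension: +402 days → 15 February 2042.
  Response Delay Deduction: −323 days → 29 March 2041.
Expiry of referenced patent HD-609054:
  Base: filing + 23 years → 26 July 2038.
  Regulatory Review Extension: +1010 days → 1 May 2041.
Terminal disclaimer: HD-31143 expires on the earlier of 29 March 2041 and 1 May 2041.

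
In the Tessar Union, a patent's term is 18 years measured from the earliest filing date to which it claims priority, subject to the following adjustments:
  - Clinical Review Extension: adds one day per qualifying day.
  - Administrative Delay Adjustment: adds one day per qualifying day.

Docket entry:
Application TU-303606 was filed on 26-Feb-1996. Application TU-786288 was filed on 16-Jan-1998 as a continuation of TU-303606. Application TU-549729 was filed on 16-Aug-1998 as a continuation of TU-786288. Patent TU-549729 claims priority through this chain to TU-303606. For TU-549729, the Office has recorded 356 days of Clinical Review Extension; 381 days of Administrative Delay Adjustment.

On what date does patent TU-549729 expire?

Earliest priority filing: 26 February 1996.
Base term: 26 February 1996 + 18 years → 26 February 2014.
Clinical Review Extension: +356 days → 17 February 2015.
Administrative Delay Adjustment: +381 days → 4 March 2016.

March 4, 2016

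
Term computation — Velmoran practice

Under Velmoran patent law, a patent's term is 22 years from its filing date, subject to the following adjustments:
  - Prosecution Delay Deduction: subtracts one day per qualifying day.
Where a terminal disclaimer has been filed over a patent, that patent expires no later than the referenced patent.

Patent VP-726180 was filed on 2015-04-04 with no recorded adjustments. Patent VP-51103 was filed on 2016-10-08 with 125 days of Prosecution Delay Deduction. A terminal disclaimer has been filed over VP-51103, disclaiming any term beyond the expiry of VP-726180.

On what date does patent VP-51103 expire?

April 4, 2037

Natural term of VP-51103:
  Base: filing + 22 years → 8 October 2038.
  Prosecution Delay Deduction: −125 days → 5 June 2038.
Expiry of referenced patent VP-726180:
  Base: filing + 22 years → 4 April 2037.
Terminal disclaimer: VP-51103 expires on the earlier of 5 June 2038 and 4 April 2037.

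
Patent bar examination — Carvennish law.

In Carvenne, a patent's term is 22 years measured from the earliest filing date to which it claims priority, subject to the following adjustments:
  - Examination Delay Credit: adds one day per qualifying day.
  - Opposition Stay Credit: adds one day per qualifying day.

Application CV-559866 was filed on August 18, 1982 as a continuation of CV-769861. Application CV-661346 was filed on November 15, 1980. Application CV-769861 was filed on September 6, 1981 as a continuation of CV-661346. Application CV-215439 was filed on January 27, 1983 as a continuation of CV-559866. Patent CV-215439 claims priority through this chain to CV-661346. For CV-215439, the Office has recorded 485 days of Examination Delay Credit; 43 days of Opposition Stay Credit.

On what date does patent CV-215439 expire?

2004-04-26

Earliest priority filing: 15 November 1980.
Base term: 15 November 1980 + 22 years → 15 November 2002.
Examination Delay Credit: +485 days → 14 March 2004.
Opposition Stay Credit: +43 days → 26 April 2004.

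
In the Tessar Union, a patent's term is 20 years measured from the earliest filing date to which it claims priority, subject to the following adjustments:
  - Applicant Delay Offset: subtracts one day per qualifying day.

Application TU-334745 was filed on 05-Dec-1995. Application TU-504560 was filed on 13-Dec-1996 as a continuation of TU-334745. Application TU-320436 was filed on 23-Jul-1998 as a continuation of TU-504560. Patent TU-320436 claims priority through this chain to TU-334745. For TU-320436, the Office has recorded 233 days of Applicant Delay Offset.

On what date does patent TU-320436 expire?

2015-04-16

Earliest priority filing: 5 December 1995.
Base term: 5 December 1995 + 20 years → 5 December 2015.
Applicant Delay Offset: −233 days → 16 April 2015.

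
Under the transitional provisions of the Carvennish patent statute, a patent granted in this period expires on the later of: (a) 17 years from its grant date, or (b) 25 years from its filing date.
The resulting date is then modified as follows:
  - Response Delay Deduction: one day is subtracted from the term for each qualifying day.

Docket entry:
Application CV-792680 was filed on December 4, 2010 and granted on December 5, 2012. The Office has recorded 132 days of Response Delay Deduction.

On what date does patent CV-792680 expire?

(a) grant + 17 years → 5 December 2029.
(b) filing + 25 years → 4 December 2035.
Later of the two: 4 December 2035.
Response Delay Deduction: −132 days → 25 July 2035.

2035-07-25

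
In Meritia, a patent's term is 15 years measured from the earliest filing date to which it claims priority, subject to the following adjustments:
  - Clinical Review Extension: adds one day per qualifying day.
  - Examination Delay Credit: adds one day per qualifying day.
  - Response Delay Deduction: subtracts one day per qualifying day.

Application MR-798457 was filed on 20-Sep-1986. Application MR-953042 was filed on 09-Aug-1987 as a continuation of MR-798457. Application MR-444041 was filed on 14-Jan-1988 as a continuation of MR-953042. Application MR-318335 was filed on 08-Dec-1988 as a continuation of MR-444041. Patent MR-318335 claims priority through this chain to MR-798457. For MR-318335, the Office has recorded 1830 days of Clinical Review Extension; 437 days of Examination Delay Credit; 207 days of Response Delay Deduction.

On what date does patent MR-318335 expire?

May 12, 2007

Earliest priority filing: 20 September 1986.
Base term: 20 September 1986 + 15 years → 20 September 2001.
Clinical Review Extension: +1830 days → 24 September 2006.
Examination Delay Credit: +437 days → 5 December 2007.
Response Delay Deduction: −207 days → 12 May 2007.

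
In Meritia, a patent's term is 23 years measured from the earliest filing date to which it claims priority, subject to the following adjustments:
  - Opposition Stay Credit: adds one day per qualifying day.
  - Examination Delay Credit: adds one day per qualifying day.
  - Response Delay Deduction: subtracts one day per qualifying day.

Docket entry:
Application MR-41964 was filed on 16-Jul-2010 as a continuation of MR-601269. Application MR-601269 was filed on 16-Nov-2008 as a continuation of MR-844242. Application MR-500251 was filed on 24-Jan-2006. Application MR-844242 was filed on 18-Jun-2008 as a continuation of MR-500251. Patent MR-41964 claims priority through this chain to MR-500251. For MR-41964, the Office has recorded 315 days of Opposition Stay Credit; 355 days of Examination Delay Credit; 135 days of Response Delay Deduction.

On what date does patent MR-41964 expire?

Earliest priority filing: 24 January 2006.
Base term: 24 January 2006 + 23 years → 24 January 2029.
Opposition Stay Credit: +315 days → 5 December 2029.
Examination Delay Credit: +355 days → 25 November 2030.
Response Delay Deduction: −135 days → 13 July 2030.

2030-07-13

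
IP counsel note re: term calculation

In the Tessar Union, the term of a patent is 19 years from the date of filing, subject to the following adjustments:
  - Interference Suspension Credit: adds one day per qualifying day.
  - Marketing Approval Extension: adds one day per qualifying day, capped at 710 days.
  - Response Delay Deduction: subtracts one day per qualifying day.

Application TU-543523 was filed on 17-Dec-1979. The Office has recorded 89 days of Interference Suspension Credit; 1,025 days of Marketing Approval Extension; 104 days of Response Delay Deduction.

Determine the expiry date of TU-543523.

November 11, 2000

Base term: filing date + 19 years → 17 December 1998.
Interference Suspension Credit: +89 days → 16 March 1999.
Marketing Approval Extension: 1025 days claimed exceeds the 710-day cap, so +710 days → 23 February 2001.
Response Delay Deduction: −104 days → 11 November 2000.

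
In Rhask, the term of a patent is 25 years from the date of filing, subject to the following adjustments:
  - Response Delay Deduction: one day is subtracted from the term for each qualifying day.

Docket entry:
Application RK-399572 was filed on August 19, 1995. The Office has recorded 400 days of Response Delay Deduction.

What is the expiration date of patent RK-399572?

July 16, 2019

Base term: filing date + 25 years → 19 August 2020.
Response Delay Deduction: −400 days → 16 July 2019.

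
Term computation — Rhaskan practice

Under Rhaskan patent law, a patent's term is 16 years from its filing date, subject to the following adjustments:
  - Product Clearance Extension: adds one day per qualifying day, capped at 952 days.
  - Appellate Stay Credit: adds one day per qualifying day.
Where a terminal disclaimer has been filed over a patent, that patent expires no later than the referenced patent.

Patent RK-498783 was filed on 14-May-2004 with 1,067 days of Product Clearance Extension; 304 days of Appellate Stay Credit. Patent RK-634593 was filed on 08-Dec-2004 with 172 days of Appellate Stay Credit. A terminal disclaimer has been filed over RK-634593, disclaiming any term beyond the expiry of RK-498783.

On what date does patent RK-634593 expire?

2021-05-29

Natural term of RK-634593:
  Base: filing + 16 years → 8 December 2020.
  Appellate Stay Credit: +172 days → 29 May 2021.
Expiry of referenced patent RK-498783:
  Base: filing + 16 years → 14 May 2020.
  Product Clearance Extension: 1067 days claimed exceeds the 952-day cap, so +952 days → 22 December 2022.
  Appellate Stay Credit: +304 days → 22 October 2023.
Terminal disclaimer: RK-634593 expires on the earlier of 29 May 2021 and 22 October 2023.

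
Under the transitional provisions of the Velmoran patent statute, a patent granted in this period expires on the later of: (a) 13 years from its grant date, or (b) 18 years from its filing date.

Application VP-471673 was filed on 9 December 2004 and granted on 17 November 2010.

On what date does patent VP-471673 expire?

November 17, 2023

(a) grant + 13 years → 17 November 2023.
(b) filing + 18 years → 9 December 2022.
Later of the two: 17 November 2023.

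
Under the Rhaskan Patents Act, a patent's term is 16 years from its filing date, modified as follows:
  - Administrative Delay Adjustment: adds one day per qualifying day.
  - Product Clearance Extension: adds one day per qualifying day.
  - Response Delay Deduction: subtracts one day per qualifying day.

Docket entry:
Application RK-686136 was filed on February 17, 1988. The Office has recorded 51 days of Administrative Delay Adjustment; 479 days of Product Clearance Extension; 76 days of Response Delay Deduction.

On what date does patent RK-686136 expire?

Base term: filing date + 16 years → 17 February 2004.
Administrative Delay Adjustment: +51 days → 8 April 2004.
Product Clearance Extension: +479 days → 31 July 2005.
Response Delay Deduction: −76 days → 16 May 2005.

2005-05-16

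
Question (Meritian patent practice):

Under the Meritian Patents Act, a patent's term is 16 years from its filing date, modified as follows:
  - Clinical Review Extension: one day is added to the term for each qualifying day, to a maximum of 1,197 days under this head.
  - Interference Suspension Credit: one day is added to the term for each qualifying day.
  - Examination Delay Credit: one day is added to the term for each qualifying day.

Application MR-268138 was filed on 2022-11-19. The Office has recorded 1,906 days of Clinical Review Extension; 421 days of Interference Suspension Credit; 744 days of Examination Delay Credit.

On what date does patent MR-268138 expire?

Base term: filing date + 16 years → 19 November 2038.
Clinical Review Extension: 1906 days claimed exceeds the 1197-day cap, so +1197 days → 28 February 2042.
Interference Suspension Credit: +421 days → 25 April 2043.
Examination Delay Credit: +744 days → 8 May 2045.

2045-05-08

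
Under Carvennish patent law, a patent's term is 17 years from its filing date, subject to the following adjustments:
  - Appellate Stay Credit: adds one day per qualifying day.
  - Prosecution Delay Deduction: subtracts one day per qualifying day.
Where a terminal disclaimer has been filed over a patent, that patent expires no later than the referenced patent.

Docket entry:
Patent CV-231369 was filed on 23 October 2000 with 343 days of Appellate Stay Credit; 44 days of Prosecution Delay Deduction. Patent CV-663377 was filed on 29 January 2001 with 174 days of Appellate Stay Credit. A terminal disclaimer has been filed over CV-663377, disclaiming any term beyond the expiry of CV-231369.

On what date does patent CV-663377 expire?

Natural term of CV-663377:
  Base: filing + 17 years → 29 January 2018.
  Appellate Stay Credit: +174 days → 22 July 2018.
Expiry of referenced patent CV-231369:
  Base: filing + 17 years → 23 October 2017.
  Appellate Stay Credit: +343 days → 1 October 2018.
  Prosecution Delay Deduction: −44 days → 18 August 2018.
Terminal disclaimer: CV-663377 expires on the earlier of 22 July 2018 and 18 August 2018.

2018-07-22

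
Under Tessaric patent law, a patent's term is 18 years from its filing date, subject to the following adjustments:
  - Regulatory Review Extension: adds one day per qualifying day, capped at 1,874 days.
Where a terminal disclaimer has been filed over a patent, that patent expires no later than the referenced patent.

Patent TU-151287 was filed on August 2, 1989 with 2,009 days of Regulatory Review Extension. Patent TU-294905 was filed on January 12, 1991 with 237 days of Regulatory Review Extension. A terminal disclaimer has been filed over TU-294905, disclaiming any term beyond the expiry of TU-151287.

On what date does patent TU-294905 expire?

September 6, 2009

Natural term of TU-294905:
  Base: filing + 18 years → 12 January 2009.
  Regulatory Review Extension: 237 days (within the 1874-day cap) → +237 days → 6 September 2009.
Expiry of referenced patent TU-151287:
  Base: filing + 18 years → 2 August 2007.
  Regulatory Review Extension: 2009 days claimed exceeds the 1874-day cap, so +1874 days → 18 September 2012.
Terminal disclaimer: TU-294905 expires on the earlier of 6 September 2009 and 18 September 2012.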